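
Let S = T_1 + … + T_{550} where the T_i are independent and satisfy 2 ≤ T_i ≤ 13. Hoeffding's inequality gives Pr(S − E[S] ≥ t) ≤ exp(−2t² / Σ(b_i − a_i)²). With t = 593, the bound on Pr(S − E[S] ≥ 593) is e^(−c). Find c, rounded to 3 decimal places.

Σ(b_i − a_i)² = 550·(11)² = 66550.
c = 2t²/66550 = 2·593²/66550 = 10.5680.

10.568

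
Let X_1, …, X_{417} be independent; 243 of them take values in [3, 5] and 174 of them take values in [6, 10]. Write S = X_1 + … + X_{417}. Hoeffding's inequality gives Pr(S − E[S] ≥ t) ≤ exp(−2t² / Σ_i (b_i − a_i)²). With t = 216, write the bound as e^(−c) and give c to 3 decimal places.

Σ(b_i − a_i)² = 243·2² + 174·4² = 3756.
c = 2t² / 3756 = 2·216² / 3756 = 24.8435.

24.843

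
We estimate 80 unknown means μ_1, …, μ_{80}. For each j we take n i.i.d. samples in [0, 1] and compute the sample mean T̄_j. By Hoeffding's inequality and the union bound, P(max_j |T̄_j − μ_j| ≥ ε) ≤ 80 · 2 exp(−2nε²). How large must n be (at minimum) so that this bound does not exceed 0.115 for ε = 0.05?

Need 2·80·exp(−2nε²) ≤ 0.115, i.e. exp(−2nε²) ≤ 0.115/160.
So 2nε² ≥ ln(160/0.115) = 7.237997.
Hence n ≥ 7.237997/(2·0.05²) = 1447.599.
The smallest integer n is 1448.

1448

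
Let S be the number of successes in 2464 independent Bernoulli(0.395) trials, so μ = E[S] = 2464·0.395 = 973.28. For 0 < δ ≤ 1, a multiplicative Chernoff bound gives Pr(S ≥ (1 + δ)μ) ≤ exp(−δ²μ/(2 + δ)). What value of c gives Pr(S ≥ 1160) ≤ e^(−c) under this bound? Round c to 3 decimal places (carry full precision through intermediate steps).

Write 1160 = (1 + δ)μ, so δ = 1160/973.28 − 1 = 0.1918461…
Then the exponent is δ²μ/(2 + δ) = (1160 − μ)² / (μ·(2 + δ)) = 16.343077.

16.343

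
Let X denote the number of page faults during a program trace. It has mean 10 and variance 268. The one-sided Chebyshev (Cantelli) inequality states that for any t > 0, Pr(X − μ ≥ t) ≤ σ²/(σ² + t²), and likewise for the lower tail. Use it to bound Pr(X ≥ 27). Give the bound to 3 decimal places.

Here σ² = 268 and t = 17, so σ² + t² = 557.
Cantelli's bound: 268/557 = 0.4811.

0.481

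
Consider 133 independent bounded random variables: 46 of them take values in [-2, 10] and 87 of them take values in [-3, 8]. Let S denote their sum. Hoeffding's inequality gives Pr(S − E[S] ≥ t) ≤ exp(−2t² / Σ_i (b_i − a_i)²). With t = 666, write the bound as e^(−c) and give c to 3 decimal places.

51.724

Σ(b_i − a_i)² = 46·12² + 87·11² = 17151.
c = 2t² / 17151 = 2·666² / 17151 = 51.7236.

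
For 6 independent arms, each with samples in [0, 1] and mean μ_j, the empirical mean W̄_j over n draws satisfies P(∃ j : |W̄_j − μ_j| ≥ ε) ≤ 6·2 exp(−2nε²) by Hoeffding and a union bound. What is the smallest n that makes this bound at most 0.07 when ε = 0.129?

155

Need 2·6·exp(−2nε²) ≤ 0.07, i.e. exp(−2nε²) ≤ 0.07/12.
So 2nε² ≥ ln(12/0.07) = 5.144167.
Hence n ≥ 5.144167/(2·0.129²) = 154.563.
The smallest integer n is 155.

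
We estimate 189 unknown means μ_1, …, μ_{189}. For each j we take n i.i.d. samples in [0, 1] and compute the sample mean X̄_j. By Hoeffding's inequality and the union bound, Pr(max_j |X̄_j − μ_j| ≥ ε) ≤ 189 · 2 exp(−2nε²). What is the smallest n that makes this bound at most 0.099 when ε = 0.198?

106

Need 2·189·exp(−2nε²) ≤ 0.099, i.e. exp(−2nε²) ≤ 0.099/378.
So 2nε² ≥ ln(378/0.099) = 8.247530.
Hence n ≥ 8.247530/(2·0.198²) = 105.187.
The smallest integer n is 106.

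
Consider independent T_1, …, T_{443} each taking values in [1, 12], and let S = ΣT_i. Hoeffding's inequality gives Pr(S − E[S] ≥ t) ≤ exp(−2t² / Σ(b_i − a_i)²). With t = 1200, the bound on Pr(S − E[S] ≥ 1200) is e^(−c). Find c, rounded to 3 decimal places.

Σ(b_i − a_i)² = 443·(11)² = 53603.
c = 2t²/53603 = 2·1200²/53603 = 53.7283.

53.728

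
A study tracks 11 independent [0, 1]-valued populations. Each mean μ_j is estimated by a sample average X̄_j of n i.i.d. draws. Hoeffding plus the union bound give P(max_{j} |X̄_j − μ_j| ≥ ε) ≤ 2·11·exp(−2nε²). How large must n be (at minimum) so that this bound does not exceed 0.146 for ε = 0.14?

128

Need 2·11·exp(−2nε²) ≤ 0.146, i.e. exp(−2nε²) ≤ 0.146/22.
So 2nε² ≥ ln(22/0.146) = 5.015191.
Hence n ≥ 5.015191/(2·0.14²) = 127.939.
The smallest integer n is 128.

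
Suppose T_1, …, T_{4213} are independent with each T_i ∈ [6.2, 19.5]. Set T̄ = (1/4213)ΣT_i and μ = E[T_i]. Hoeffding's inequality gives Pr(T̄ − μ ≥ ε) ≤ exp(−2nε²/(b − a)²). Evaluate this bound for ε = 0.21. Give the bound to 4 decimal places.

Exponent: 2nε²/(b − a)² = 2·4213·0.21² / 13.3² = 2.10066.
Bound = exp(−2.10066) = 0.12238.

0.1224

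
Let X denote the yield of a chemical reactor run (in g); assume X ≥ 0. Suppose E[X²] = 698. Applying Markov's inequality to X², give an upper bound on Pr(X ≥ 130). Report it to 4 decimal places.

0.0413

Since X ≥ 0, the event {X ≥ 130} is the same as {X² ≥ 16900}.
Markov's inequality applied to X² gives Pr(X² ≥ 16900) ≤ E[X²]/16900 = 698/16900 = 0.0413.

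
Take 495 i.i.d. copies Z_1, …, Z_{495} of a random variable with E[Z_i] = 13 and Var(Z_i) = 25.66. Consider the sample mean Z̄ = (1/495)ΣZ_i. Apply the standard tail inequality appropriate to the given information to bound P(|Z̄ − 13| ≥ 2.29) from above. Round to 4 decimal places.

With mean and variance of each term known, Chebyshev's inequality bounds the deviation of the sum (or sample mean).
Var(Z̄) = Var(Z_i)/n = 25.66/495 = 0.051838.
Chebyshev: P(|Z̄ − 13| ≥ 2.29) ≤ Var(Z̄)/(2.29)² = 25.66/(495·2.29²) = 0.0099.

0.0099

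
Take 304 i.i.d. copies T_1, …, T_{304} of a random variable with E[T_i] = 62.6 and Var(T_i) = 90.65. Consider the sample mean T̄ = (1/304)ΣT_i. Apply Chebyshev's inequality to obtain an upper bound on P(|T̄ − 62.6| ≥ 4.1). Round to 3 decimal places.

Var(T̄) = Var(T_i)/n = 90.65/304 = 0.29819.
Chebyshev: P(|T̄ − 62.6| ≥ 4.1) ≤ Var(T̄)/(4.1)² = 90.65/(304·4.1²) = 0.0177.

0.018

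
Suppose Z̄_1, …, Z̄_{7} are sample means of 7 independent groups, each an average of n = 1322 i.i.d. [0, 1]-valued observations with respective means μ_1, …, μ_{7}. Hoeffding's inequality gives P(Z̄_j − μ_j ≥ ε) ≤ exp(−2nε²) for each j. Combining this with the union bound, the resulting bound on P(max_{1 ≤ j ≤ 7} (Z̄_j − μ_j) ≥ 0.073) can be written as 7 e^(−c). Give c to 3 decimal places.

14.090

Union bound over the 7 events: P(max_{1 ≤ j ≤ 7} (Z̄_j − μ_j) ≥ 0.073) ≤ 7·exp(−2nε²) = 7 exp(−2·1322·0.073²).
So c = 2·1322·0.073² = 14.0899.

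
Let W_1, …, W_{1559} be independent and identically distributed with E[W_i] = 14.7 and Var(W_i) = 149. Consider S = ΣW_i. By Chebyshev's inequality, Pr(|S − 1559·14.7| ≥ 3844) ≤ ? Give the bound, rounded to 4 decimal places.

0.0157

Var(S) = n·Var(W_i) = 1559·149 = 232291.
Chebyshev: Pr(|S − 1559·14.7| ≥ 3844) ≤ Var(S)/3844² = 232291/14776336 = 0.0157.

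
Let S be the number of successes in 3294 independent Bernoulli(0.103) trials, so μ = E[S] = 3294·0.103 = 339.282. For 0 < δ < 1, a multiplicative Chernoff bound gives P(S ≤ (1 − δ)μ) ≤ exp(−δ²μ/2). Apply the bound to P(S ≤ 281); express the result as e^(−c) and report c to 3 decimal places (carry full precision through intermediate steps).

Write 281 = (1 − δ)μ, so δ = 1 − 281/339.282 = 0.1717804…
Then the exponent is δ²μ/2 = (μ − 281)²/(2μ) = 5.005853.

5.006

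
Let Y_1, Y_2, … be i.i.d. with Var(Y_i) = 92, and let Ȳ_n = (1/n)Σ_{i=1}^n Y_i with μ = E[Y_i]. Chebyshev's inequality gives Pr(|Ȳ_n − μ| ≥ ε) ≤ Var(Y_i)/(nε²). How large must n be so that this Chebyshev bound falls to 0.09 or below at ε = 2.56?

156

Require 92/(n·2.56²) ≤ 0.09, i.e. n ≥ 92/(0.09·2.56²) = 155.979.
The smallest integer n is 156.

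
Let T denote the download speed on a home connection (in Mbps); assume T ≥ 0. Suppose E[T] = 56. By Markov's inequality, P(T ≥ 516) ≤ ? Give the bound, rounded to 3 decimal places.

0.109

Markov's inequality: for a non-negative random variable, P(T ≥ a) ≤ E[T]/a.
Here E[T] = 56 and a = 516, so the bound is 56/516 = 0.1085.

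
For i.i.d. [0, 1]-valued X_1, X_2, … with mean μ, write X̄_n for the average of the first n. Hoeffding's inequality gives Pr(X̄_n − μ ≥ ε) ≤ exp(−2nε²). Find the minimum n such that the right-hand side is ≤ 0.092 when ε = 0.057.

368

Require exp(−2nε²) ≤ 0.092, i.e. 2nε² ≥ ln(1/0.092) = 2.385967.
So n ≥ 2.385967 / (2·0.057²) = 367.185.
The smallest integer n is 368.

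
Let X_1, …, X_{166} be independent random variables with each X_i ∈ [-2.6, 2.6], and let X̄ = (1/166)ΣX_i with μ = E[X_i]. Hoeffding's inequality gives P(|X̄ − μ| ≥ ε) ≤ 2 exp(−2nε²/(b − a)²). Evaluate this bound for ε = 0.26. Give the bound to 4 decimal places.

0.8721

Exponent: 2nε²/(b − a)² = 2·166·0.26² / 5.2² = 0.83000.
Bound = 2·exp(−0.83000) = 0.87210.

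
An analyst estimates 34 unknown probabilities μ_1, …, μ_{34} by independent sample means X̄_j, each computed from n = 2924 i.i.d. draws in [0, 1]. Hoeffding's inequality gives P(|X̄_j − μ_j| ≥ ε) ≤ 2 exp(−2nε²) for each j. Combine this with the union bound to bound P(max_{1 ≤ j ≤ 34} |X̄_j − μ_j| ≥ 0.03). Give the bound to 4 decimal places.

0.3522

Per-experiment Hoeffding bound: 2·exp(−2·2924·0.03²) = 2·exp(−5.26320) = 0.010357.
Union bound over 34 events: 34·0.010357 = 0.35215.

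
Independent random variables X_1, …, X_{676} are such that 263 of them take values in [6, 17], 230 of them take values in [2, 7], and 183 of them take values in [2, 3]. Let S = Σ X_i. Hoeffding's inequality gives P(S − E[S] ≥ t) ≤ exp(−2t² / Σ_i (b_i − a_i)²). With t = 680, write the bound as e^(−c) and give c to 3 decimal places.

24.494

Σ(b_i − a_i)² = 263·11² + 230·5² + 183·1² = 37756.
c = 2t² / 37756 = 2·680² / 37756 = 24.4941.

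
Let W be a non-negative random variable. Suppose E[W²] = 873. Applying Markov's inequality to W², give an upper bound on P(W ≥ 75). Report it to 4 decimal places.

Since W ≥ 0, the event {W ≥ 75} is the same as {W² ≥ 5625}.
Markov's inequality applied to W² gives P(W² ≥ 5625) ≤ E[W²]/5625 = 873/5625 = 0.1552.

0.1552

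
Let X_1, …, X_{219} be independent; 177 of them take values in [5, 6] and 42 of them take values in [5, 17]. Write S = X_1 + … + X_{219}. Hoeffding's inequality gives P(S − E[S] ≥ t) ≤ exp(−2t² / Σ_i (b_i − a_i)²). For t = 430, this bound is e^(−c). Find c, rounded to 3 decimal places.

59.406

Σ(b_i − a_i)² = 177·1² + 42·12² = 6225.
c = 2t² / 6225 = 2·430² / 6225 = 59.4056.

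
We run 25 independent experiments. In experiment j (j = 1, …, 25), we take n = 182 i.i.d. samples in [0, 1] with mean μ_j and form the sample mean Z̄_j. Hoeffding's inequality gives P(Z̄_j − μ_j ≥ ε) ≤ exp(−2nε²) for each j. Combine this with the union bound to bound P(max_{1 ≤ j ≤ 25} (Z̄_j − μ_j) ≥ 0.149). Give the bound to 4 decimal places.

Per-experiment Hoeffding bound: exp(−2·182·0.149²) = exp(−8.08116) = 0.00030931.
Union bound over 25 events: 25·0.00030931 = 0.00773.

0.0077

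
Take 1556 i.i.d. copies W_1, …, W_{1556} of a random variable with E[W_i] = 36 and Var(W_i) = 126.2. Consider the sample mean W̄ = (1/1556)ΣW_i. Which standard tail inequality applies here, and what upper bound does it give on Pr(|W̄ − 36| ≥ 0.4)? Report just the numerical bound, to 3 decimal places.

With mean and variance of each term known, Chebyshev's inequality bounds the deviation of the sum (or sample mean).
Var(W̄) = Var(W_i)/n = 126.2/1556 = 0.081105.
Chebyshev: Pr(|W̄ − 36| ≥ 0.4) ≤ Var(W̄)/(0.4)² = 126.2/(1556·0.4²) = 0.5069.

0.507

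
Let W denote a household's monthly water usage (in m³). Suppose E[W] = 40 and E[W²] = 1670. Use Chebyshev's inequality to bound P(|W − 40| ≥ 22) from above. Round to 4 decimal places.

0.1446

Var(W) = E[W²] − (E[W])² = 1670 − 1600 = 70.
Chebyshev's inequality: P(|W − μ| ≥ t) ≤ Var(W)/t² = 70/484 = 0.1446.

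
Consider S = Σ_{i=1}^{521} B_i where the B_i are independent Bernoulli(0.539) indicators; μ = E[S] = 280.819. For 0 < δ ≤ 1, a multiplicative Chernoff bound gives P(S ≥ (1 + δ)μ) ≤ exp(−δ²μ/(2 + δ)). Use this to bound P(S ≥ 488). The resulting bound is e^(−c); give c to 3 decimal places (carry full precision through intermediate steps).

Write 488 = (1 + δ)μ, so δ = 488/280.819 − 1 = 0.7377742…
Then the exponent is δ²μ/(2 + δ) = (488 − μ)² / (μ·(2 + δ)) = 55.831043.

55.831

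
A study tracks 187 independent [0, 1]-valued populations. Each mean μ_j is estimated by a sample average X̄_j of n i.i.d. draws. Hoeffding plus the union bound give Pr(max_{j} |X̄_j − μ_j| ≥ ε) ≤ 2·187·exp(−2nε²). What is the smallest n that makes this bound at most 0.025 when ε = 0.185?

141

Need 2·187·exp(−2nε²) ≤ 0.025, i.e. exp(−2nε²) ≤ 0.025/374.
So 2nε² ≥ ln(374/0.025) = 9.613135.
Hence n ≥ 9.613135/(2·0.185²) = 140.440.
The smallest integer n is 141.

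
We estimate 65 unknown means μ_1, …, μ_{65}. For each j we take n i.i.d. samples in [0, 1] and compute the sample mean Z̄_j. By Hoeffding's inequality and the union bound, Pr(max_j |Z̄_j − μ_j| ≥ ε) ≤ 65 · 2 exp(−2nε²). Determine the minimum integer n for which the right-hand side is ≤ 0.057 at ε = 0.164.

144

Need 2·65·exp(−2nε²) ≤ 0.057, i.e. exp(−2nε²) ≤ 0.057/130.
So 2nε² ≥ ln(130/0.057) = 7.732238.
Hence n ≥ 7.732238/(2·0.164²) = 143.743.
The smallest integer n is 144.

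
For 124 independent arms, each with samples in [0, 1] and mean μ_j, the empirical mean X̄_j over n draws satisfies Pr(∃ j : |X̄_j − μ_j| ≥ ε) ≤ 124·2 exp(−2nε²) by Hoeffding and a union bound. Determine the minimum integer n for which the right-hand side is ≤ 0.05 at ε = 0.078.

Need 2·124·exp(−2nε²) ≤ 0.05, i.e. exp(−2nε²) ≤ 0.05/248.
So 2nε² ≥ ln(248/0.05) = 8.509161.
Hence n ≥ 8.509161/(2·0.078²) = 699.306.
The smallest integer n is 700.

700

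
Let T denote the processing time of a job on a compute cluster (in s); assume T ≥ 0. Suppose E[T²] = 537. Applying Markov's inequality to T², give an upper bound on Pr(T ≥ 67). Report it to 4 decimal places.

0.1196

Since T ≥ 0, the event {T ≥ 67} is the same as {T² ≥ 4489}.
Markov's inequality applied to T² gives Pr(T² ≥ 4489) ≤ E[T²]/4489 = 537/4489 = 0.1196.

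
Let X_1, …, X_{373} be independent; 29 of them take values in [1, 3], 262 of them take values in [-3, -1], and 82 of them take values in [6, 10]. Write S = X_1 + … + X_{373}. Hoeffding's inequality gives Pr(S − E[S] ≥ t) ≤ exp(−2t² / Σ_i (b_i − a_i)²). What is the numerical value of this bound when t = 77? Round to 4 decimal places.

Σ(b_i − a_i)² = 29·2² + 262·2² + 82·4² = 2476.
Exponent = 2·77² / 2476 = 4.78918.
Bound = exp(−4.78918) = 0.00832.

0.0083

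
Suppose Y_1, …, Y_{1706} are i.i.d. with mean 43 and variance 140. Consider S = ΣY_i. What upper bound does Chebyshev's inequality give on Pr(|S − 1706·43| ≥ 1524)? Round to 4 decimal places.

0.1028

Var(S) = n·Var(Y_i) = 1706·140 = 238840.
Chebyshev: Pr(|S − 1706·43| ≥ 1524) ≤ Var(S)/1524² = 238840/2322576 = 0.1028.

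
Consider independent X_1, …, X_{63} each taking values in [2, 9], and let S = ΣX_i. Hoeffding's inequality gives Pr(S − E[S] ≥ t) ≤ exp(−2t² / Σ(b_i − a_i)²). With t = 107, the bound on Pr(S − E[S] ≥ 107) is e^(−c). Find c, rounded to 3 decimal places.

7.418

Σ(b_i − a_i)² = 63·(7)² = 3087.
c = 2t²/3087 = 2·107²/3087 = 7.4176.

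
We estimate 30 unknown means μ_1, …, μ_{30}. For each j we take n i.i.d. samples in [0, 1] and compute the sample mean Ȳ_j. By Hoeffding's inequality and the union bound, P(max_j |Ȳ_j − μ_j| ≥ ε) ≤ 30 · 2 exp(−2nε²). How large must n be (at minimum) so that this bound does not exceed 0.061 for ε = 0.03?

3829

Need 2·30·exp(−2nε²) ≤ 0.061, i.e. exp(−2nε²) ≤ 0.061/60.
So 2nε² ≥ ln(60/0.061) = 6.891226.
Hence n ≥ 6.891226/(2·0.03²) = 3828.459.
The smallest integer n is 3829.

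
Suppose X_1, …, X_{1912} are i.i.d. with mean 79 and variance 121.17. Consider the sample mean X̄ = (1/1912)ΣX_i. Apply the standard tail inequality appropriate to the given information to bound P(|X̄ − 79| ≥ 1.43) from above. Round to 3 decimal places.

0.031

With mean and variance of each term known, Chebyshev's inequality bounds the deviation of the sum (or sample mean).
Var(X̄) = Var(X_i)/n = 121.17/1912 = 0.063373.
Chebyshev: P(|X̄ − 79| ≥ 1.43) ≤ Var(X̄)/(1.43)² = 121.17/(1912·1.43²) = 0.0310.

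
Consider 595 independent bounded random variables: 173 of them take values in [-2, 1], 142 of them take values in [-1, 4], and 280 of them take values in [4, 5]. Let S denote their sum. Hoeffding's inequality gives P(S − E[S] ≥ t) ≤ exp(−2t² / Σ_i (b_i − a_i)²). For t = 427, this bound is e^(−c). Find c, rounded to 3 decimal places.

Σ(b_i − a_i)² = 173·3² + 142·5² + 280·1² = 5387.
c = 2t² / 5387 = 2·427² / 5387 = 67.6922.

67.692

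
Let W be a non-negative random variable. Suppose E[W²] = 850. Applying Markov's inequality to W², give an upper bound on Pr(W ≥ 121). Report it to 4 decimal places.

0.0581

Since W ≥ 0, the event {W ≥ 121} is the same as {W² ≥ 14641}.
Markov's inequality applied to W² gives Pr(W² ≥ 14641) ≤ E[W²]/14641 = 850/14641 = 0.0581.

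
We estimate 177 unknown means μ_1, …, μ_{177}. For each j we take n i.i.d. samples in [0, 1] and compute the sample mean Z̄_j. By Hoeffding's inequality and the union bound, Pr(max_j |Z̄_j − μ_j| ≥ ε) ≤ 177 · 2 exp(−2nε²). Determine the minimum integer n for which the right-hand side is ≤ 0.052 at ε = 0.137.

Need 2·177·exp(−2nε²) ≤ 0.052, i.e. exp(−2nε²) ≤ 0.052/354.
So 2nε² ≥ ln(354/0.052) = 8.825808.
Hence n ≥ 8.825808/(2·0.137²) = 235.117.
The smallest integer n is 236.

236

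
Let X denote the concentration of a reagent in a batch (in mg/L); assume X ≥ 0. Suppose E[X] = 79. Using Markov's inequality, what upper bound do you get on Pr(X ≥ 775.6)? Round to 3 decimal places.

Markov's inequality: for a non-negative random variable, Pr(X ≥ a) ≤ E[X]/a.
Here E[X] = 79 and a = 775.6, so the bound is 79/775.6 = 0.1019.

0.102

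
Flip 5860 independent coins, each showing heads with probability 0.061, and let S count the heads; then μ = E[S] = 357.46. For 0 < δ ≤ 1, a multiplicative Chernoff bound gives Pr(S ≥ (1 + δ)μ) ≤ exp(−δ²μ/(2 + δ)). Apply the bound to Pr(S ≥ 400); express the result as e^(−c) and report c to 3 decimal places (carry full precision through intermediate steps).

Write 400 = (1 + δ)μ, so δ = 400/357.46 − 1 = 0.1190063…
Then the exponent is δ²μ/(2 + δ) = (400 − μ)² / (μ·(2 + δ)) = 2.389105.

2.389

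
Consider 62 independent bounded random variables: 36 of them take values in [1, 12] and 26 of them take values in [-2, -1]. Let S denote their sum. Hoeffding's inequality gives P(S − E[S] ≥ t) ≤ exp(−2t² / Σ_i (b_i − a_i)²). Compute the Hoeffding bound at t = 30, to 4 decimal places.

Σ(b_i − a_i)² = 36·11² + 26·1² = 4382.
Exponent = 2·30² / 4382 = 0.41077.
Bound = exp(−0.41077) = 0.66314.

0.6631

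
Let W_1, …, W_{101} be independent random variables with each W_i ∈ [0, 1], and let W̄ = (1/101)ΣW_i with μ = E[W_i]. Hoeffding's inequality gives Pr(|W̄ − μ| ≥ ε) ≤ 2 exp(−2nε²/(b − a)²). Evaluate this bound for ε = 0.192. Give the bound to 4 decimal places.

Exponent: 2nε²/(b − a)² = 2·101·0.192² / 1² = 7.44653.
Bound = 2·exp(−7.44653) = 0.00117.

0.0012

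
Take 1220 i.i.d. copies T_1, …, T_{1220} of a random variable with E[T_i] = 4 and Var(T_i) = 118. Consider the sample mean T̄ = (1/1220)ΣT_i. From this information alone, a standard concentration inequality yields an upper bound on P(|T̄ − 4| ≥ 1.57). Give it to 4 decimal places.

With mean and variance of each term known, Chebyshev's inequality bounds the deviation of the sum (or sample mean).
Var(T̄) = Var(T_i)/n = 118/1220 = 0.096721.
Chebyshev: P(|T̄ − 4| ≥ 1.57) ≤ Var(T̄)/(1.57)² = 118/(1220·1.57²) = 0.0392.

0.0392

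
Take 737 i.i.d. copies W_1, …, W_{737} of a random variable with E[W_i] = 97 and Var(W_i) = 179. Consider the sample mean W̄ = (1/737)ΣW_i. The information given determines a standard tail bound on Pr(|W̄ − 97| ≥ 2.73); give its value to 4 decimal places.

0.0326

With mean and variance of each term known, Chebyshev's inequality bounds the deviation of the sum (or sample mean).
Var(W̄) = Var(W_i)/n = 179/737 = 0.24288.
Chebyshev: Pr(|W̄ − 97| ≥ 2.73) ≤ Var(W̄)/(2.73)² = 179/(737·2.73²) = 0.0326.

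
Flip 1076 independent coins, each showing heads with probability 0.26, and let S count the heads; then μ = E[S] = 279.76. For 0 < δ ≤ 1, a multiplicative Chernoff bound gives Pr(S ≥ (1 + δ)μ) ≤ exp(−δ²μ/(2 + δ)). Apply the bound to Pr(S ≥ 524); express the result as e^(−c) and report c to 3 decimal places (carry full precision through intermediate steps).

Write 524 = (1 + δ)μ, so δ = 524/279.76 − 1 = 0.873034…
Then the exponent is δ²μ/(2 + δ) = (524 − μ)² / (μ·(2 + δ)) = 74.217649.

74.218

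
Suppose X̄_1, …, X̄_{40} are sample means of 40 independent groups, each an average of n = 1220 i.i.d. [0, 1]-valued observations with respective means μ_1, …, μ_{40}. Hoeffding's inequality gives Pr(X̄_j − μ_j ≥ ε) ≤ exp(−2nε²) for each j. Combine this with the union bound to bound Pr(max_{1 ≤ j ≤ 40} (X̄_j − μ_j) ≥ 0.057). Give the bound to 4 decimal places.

Per-experiment Hoeffding bound: exp(−2·1220·0.057²) = exp(−7.92756) = 0.00036067.
Union bound over 40 events: 40·0.00036067 = 0.01443.

0.0144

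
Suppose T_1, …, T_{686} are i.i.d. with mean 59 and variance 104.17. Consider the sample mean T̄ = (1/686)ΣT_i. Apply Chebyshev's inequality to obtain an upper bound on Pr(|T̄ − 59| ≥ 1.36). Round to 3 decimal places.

0.082

Var(T̄) = Var(T_i)/n = 104.17/686 = 0.15185.
Chebyshev: Pr(|T̄ − 59| ≥ 1.36) ≤ Var(T̄)/(1.36)² = 104.17/(686·1.36²) = 0.0821.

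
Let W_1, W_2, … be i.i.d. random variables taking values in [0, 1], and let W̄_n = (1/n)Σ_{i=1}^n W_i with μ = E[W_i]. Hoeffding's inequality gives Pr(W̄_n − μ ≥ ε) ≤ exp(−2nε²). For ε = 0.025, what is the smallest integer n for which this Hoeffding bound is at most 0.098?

Require exp(−2nε²) ≤ 0.098, i.e. 2nε² ≥ ln(1/0.098) = 2.322788.
So n ≥ 2.322788 / (2·0.025²) = 1858.230.
The smallest integer n is 1859.

1859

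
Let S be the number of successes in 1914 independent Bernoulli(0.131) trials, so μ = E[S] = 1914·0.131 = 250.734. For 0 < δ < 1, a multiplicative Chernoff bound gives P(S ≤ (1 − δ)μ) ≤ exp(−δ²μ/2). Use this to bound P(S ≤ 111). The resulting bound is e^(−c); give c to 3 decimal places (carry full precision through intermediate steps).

Write 111 = (1 − δ)μ, so δ = 1 − 111/250.734 = 0.5572998…
Then the exponent is δ²μ/2 = (μ − 111)²/(2μ) = 38.936863.

38.937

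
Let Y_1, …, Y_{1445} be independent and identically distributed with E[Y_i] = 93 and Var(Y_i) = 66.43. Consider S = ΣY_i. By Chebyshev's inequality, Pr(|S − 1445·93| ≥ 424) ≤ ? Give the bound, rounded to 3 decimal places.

Var(S) = n·Var(Y_i) = 1445·66.43 = 95991.35.
Chebyshev: Pr(|S − 1445·93| ≥ 424) ≤ Var(S)/424² = 95991.35/179776 = 0.5339.

0.534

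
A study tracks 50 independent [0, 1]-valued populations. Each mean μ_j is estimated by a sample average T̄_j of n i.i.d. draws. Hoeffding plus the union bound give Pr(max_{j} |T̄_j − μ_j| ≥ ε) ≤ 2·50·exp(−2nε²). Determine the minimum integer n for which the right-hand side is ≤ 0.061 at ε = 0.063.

Need 2·50·exp(−2nε²) ≤ 0.061, i.e. exp(−2nε²) ≤ 0.061/100.
So 2nε² ≥ ln(100/0.061) = 7.402052.
Hence n ≥ 7.402052/(2·0.063²) = 932.483.
The smallest integer n is 933.

933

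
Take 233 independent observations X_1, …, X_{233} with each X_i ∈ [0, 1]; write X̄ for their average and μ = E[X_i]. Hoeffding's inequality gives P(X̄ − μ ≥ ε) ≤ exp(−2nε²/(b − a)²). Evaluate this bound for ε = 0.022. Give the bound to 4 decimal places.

Exponent: 2nε²/(b − a)² = 2·233·0.022² / 1² = 0.22554.
Bound = exp(−0.22554) = 0.79808.

0.7981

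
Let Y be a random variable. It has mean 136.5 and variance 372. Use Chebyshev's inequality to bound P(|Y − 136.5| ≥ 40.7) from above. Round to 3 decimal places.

Chebyshev: P(|Y − μ| ≥ t) ≤ Var(Y)/t².
Bound = 372 / 1656.49 = 0.2246.

0.225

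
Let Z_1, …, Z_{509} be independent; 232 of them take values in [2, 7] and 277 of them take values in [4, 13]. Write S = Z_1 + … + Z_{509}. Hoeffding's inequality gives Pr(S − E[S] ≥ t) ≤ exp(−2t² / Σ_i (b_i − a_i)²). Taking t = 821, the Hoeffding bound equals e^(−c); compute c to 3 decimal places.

Σ(b_i − a_i)² = 232·5² + 277·9² = 28237.
c = 2t² / 28237 = 2·821² / 28237 = 47.7417.

47.742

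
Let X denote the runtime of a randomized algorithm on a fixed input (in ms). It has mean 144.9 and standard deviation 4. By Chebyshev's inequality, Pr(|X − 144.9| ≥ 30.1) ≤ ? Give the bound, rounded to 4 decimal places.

0.0177

Chebyshev: Pr(|X − μ| ≥ t) ≤ Var(X)/t².
Var(X) = σ² = 4² = 16.
Bound = 16 / 906.01 = 0.0177.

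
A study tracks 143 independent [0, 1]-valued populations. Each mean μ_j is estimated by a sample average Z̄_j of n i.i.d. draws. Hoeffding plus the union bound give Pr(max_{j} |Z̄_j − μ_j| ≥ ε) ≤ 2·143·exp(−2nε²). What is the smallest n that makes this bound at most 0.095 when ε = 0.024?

6954

Need 2·143·exp(−2nε²) ≤ 0.095, i.e. exp(−2nε²) ≤ 0.095/286.
So 2nε² ≥ ln(286/0.095) = 8.009870.
Hence n ≥ 8.009870/(2·0.024²) = 6953.012.
The smallest integer n is 6954.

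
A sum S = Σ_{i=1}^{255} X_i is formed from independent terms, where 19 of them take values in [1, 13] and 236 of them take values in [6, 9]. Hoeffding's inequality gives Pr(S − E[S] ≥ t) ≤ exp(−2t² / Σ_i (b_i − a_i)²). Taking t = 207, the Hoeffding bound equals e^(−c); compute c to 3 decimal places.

17.633

Σ(b_i − a_i)² = 19·12² + 236·3² = 4860.
c = 2t² / 4860 = 2·207² / 4860 = 17.6333.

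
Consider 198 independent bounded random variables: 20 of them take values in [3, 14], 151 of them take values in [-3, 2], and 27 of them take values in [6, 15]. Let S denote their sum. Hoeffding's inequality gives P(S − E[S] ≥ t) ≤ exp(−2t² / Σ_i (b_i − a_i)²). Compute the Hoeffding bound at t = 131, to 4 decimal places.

Σ(b_i − a_i)² = 20·11² + 151·5² + 27·9² = 8382.
Exponent = 2·131² / 8382 = 4.09473.
Bound = exp(−4.09473) = 0.01666.

0.0167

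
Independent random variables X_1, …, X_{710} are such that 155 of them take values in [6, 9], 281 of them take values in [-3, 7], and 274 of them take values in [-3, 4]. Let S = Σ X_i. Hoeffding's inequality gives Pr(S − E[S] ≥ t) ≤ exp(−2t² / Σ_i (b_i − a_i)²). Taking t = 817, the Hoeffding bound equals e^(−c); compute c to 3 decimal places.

31.103

Σ(b_i − a_i)² = 155·3² + 281·10² + 274·7² = 42921.
c = 2t² / 42921 = 2·817² / 42921 = 31.1031.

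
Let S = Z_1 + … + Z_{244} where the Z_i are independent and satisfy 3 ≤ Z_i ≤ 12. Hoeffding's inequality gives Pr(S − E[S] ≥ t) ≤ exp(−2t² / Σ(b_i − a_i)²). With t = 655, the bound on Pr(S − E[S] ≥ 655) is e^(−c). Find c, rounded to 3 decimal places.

43.415

Σ(b_i − a_i)² = 244·(9)² = 19764.
c = 2t²/19764 = 2·655²/19764 = 43.4148.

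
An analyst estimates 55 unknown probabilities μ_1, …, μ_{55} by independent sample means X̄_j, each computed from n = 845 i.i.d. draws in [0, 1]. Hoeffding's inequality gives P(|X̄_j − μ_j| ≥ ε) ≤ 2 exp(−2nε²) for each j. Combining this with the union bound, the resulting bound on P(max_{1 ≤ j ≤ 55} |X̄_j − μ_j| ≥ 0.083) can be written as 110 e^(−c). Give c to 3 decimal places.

11.642

Union bound over the 55 events: P(max_{1 ≤ j ≤ 55} |X̄_j − μ_j| ≥ 0.083) ≤ 55·2·exp(−2nε²) = 110 exp(−2·845·0.083²).
So c = 2·845·0.083² = 11.6424.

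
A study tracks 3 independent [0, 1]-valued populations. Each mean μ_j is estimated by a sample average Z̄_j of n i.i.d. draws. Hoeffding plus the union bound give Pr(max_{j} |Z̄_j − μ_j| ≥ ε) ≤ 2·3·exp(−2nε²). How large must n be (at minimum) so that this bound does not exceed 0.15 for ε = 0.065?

437

Need 2·3·exp(−2nε²) ≤ 0.15, i.e. exp(−2nε²) ≤ 0.15/6.
So 2nε² ≥ ln(6/0.15) = 3.688879.
Hence n ≥ 3.688879/(2·0.065²) = 436.554.
The smallest integer n is 437.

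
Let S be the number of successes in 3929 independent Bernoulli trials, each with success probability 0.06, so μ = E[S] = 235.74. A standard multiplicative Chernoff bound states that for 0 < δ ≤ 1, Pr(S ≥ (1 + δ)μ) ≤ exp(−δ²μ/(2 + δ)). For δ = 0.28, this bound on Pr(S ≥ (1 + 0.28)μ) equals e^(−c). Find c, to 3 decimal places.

c = δ²μ/(2 + δ) = 0.28²·235.74/(2 + 0.28) = 8.1061.

8.106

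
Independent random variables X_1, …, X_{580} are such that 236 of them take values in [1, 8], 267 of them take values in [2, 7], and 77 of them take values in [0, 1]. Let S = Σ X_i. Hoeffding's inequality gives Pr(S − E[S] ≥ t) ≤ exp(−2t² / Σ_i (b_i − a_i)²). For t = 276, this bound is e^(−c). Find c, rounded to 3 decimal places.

Σ(b_i − a_i)² = 236·7² + 267·5² + 77·1² = 18316.
c = 2t² / 18316 = 2·276² / 18316 = 8.3180.

8.318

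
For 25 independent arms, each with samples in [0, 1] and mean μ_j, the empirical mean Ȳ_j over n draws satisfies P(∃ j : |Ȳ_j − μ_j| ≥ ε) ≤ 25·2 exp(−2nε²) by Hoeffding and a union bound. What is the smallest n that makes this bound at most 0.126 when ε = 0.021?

Need 2·25·exp(−2nε²) ≤ 0.126, i.e. exp(−2nε²) ≤ 0.126/50.
So 2nε² ≥ ln(50/0.126) = 5.983496.
Hence n ≥ 5.983496/(2·0.021²) = 6784.009.
The smallest integer n is 6785.

6785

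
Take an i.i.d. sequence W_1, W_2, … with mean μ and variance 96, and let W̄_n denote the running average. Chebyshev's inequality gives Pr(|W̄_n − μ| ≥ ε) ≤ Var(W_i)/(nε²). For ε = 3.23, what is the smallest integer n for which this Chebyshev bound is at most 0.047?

Require 96/(n·3.23²) ≤ 0.047, i.e. n ≥ 96/(0.047·3.23²) = 195.780.
The smallest integer n is 196.

196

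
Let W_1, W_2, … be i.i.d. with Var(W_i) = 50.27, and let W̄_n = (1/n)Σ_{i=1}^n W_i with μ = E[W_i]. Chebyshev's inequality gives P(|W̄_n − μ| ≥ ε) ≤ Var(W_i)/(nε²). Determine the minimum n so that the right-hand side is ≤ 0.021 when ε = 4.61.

Require 50.27/(n·4.61²) ≤ 0.021, i.e. n ≥ 50.27/(0.021·4.61²) = 112.639.
The smallest integer n is 113.

113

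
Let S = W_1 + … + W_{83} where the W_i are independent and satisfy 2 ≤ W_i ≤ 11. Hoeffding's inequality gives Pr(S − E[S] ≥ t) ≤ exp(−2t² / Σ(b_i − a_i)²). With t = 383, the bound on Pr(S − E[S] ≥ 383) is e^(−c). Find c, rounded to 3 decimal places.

Σ(b_i − a_i)² = 83·(9)² = 6723.
c = 2t²/6723 = 2·383²/6723 = 43.6380.

43.638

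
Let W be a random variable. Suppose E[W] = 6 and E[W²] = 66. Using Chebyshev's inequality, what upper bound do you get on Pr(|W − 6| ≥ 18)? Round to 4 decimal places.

Var(W) = E[W²] − (E[W])² = 66 − 36 = 30.
Chebyshev's inequality: Pr(|W − μ| ≥ t) ≤ Var(W)/t² = 30/324 = 0.0926.

0.0926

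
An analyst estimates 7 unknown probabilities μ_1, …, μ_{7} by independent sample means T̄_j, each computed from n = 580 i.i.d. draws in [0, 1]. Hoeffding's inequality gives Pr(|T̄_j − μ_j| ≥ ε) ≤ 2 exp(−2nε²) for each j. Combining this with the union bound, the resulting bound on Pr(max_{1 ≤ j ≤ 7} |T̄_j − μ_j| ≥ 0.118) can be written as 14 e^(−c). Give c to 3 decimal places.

16.152

Union bound over the 7 events: Pr(max_{1 ≤ j ≤ 7} |T̄_j − μ_j| ≥ 0.118) ≤ 7·2·exp(−2nε²) = 14 exp(−2·580·0.118²).
So c = 2·580·0.118² = 16.1518.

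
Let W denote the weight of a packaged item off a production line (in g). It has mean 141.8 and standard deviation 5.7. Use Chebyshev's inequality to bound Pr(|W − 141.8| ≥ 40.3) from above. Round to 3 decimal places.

0.020

Chebyshev: Pr(|W − μ| ≥ t) ≤ Var(W)/t².
Var(W) = σ² = 5.7² = 32.49.
Bound = 32.49 / 1624.09 = 0.0200.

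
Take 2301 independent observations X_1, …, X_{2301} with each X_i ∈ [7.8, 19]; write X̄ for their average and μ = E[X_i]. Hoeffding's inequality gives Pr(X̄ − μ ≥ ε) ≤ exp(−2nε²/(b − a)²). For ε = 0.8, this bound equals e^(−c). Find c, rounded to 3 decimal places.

23.480

c = 2nε²/(b − a)² = 2·2301·0.8² / 11.2² = 23.4796.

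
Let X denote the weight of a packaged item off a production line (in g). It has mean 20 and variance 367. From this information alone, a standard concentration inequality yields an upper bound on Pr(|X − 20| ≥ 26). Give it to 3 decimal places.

Mean and variance are known, so Chebyshev's inequality applies.
Chebyshev: Pr(|X − μ| ≥ t) ≤ Var(X)/t².
Bound = 367 / 676 = 0.5429.

0.543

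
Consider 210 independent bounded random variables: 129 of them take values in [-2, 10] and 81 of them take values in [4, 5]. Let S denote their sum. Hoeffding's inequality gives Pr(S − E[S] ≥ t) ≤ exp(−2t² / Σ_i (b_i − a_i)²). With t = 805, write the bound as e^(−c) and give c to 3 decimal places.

Σ(b_i − a_i)² = 129·12² + 81·1² = 18657.
c = 2t² / 18657 = 2·805² / 18657 = 69.4672.

69.467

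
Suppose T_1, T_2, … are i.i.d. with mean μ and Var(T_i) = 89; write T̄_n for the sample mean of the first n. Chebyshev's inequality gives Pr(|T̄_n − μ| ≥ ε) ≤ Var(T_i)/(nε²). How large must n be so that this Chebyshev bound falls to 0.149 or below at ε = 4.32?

33

Require 89/(n·4.32²) ≤ 0.149, i.e. n ≥ 89/(0.149·4.32²) = 32.006.
The smallest integer n is 33.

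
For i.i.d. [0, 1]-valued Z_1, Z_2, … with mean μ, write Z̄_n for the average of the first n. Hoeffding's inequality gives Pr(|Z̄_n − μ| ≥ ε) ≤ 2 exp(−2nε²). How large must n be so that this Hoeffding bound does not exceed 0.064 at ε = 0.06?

479

Require 2·exp(−2nε²) ≤ 0.064, i.e. 2nε² ≥ ln(2/0.064) = 3.442019.
So n ≥ 3.442019 / (2·0.06²) = 478.058.
The smallest integer n is 479.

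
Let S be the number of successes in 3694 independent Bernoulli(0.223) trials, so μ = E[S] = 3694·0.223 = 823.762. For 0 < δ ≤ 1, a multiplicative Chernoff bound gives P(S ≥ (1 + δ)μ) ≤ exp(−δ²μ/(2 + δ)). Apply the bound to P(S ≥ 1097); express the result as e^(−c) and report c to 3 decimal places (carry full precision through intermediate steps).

Write 1097 = (1 + δ)μ, so δ = 1097/823.762 − 1 = 0.3316953…
Then the exponent is δ²μ/(2 + δ) = (1097 − μ)² / (μ·(2 + δ)) = 38.869472.

38.869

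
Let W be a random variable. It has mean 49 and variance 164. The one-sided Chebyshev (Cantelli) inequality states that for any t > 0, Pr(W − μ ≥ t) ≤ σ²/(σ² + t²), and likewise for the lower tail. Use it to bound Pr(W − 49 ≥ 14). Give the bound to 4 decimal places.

0.4556

Here σ² = 164 and t = 14, so σ² + t² = 360.
Cantelli's bound: 164/360 = 0.4556.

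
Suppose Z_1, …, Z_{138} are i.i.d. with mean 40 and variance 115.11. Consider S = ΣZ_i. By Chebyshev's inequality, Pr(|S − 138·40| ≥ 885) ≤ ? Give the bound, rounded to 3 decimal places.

0.020

Var(S) = n·Var(Z_i) = 138·115.11 = 15885.18.
Chebyshev: Pr(|S − 138·40| ≥ 885) ≤ Var(S)/885² = 15885.18/783225 = 0.0203.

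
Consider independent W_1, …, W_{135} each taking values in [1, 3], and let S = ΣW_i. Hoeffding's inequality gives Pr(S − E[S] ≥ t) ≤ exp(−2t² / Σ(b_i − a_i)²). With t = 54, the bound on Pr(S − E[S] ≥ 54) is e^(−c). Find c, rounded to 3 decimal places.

10.800

Σ(b_i − a_i)² = 135·(2)² = 540.
c = 2t²/540 = 2·54²/540 = 10.8000.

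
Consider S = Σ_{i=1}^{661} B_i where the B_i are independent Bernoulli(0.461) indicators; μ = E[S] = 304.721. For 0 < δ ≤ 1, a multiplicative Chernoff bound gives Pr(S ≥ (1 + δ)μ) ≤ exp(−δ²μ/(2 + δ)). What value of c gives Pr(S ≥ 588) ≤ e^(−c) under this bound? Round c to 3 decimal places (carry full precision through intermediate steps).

Write 588 = (1 + δ)μ, so δ = 588/304.721 − 1 = 0.929634…
Then the exponent is δ²μ/(2 + δ) = (588 − μ)² / (μ·(2 + δ)) = 89.890337.

89.890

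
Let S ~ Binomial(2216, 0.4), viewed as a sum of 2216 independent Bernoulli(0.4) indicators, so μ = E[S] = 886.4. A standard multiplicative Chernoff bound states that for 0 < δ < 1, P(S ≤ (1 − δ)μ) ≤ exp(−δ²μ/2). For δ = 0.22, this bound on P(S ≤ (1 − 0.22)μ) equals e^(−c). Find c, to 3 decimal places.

21.451

c = δ²μ/2 = 0.22²·886.4/2 = 21.4509.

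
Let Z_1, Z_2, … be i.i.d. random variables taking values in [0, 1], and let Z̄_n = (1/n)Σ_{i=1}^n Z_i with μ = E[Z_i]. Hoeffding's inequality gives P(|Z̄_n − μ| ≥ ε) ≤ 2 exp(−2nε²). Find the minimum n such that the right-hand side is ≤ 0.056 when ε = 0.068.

387

Require 2·exp(−2nε²) ≤ 0.056, i.e. 2nε² ≥ ln(2/0.056) = 3.575551.
So n ≥ 3.575551 / (2·0.068²) = 386.630.
The smallest integer n is 387.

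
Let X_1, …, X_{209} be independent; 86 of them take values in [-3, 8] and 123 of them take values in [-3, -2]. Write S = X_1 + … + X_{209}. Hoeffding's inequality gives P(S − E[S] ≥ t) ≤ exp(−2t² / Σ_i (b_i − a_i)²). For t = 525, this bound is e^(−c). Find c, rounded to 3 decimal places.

Σ(b_i − a_i)² = 86·11² + 123·1² = 10529.
c = 2t² / 10529 = 2·525² / 10529 = 52.3554.

52.355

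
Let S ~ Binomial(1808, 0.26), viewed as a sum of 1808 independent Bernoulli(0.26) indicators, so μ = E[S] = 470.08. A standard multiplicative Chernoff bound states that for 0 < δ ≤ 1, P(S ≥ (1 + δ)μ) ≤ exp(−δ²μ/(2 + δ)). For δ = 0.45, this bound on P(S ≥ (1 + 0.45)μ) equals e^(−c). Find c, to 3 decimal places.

c = δ²μ/(2 + δ) = 0.45²·470.08/(2 + 0.45) = 38.8536.

38.854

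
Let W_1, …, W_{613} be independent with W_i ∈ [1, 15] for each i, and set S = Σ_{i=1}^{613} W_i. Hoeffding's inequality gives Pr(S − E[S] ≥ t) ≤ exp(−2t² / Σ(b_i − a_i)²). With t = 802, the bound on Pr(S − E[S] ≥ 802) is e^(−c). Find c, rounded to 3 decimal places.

Σ(b_i − a_i)² = 613·(14)² = 120148.
c = 2t²/120148 = 2·802²/120148 = 10.7069.

10.707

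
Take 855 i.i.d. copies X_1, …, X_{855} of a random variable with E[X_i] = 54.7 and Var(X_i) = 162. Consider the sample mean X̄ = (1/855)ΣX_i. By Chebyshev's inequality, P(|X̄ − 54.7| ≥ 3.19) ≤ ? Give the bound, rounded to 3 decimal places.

Var(X̄) = Var(X_i)/n = 162/855 = 0.18947.
Chebyshev: P(|X̄ − 54.7| ≥ 3.19) ≤ Var(X̄)/(3.19)² = 162/(855·3.19²) = 0.0186.

0.019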